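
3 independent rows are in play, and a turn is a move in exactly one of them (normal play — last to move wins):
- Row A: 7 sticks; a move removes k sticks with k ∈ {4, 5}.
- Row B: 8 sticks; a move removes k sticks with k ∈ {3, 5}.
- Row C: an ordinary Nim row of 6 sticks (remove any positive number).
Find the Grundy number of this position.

7

Grundy values for row A (subtraction set {4, 5}):
g(0) = mex{} = 0
g(1) = mex{} = 0
g(2) = mex{} = 0
g(3) = mex{} = 0
g(4) = mex{0} = 1
g(5) = mex{0} = 1
g(6) = mex{0} = 1
g(7) = mex{0} = 1
So g(7) = 1.
For row B, compute g(0), g(1), … with moves {3, 5}:
g(0) = mex{} = 0
g(1) = mex{} = 0
g(2) = mex{} = 0
g(3) = mex{0} = 1
g(4) = mex{0} = 1
g(5) = mex{0} = 1
g(6) = mex{0,1} = 2
g(7) = mex{0,1} = 2
g(8) = mex{1} = 0
So g(8) = 0.
Row C is a plain Nim row of size 6, so its Grundy value is 6.
The value of a disjunctive sum is the nim-sum of the parts.
Combined value = 1 XOR 0 XOR 6 = 7.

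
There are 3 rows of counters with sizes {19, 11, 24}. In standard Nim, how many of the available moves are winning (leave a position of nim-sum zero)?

0

Compute the nim-sum pairwise:
19 ⊕ 11 = 24
24 ⊕ 24 = 0
The nim-sum is already 0, so every move leaves a nonzero nim-sum — there are no winning moves.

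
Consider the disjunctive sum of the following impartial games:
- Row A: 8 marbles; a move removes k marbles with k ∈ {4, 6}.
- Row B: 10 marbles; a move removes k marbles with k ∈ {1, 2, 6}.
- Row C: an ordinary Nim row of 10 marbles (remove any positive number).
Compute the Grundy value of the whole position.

8

For row A, compute g(0), g(1), … with moves {4, 6}:
g(0) = mex{} = 0
g(1) = mex{} = 0
g(2) = mex{} = 0
g(3) = mex{} = 0
g(4) = mex{0} = 1
g(5) = mex{0} = 1
g(6) = mex{0} = 1
g(7) = mex{0} = 1
g(8) = mex{0,1} = 2
So g(8) = 2.
Build the Grundy sequence for row B with g(k) = mex{g(k−s) : s ∈ {1, 2, 6}, s ≤ k}:
k:     0  1  2  3  4  5  6  7  8  9 10
g(k):  0  1  2  0  1  2  3  0  1  2  0
So g(10) = 0.
Row C is a plain Nim row of size 10, so its Grundy value is 10.
The value of a disjunctive sum is the nim-sum of the parts.
Combined value = 2 ⊕ 0 ⊕ 10 = 8.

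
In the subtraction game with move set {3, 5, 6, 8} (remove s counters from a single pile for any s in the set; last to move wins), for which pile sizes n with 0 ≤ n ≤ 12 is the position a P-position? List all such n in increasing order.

0, 1, 2, 11, 12

Build the Grundy sequence with g(k) = mex{g(k−s) : s ∈ {3, 5, 6, 8}, s ≤ k}:
k:     0  1  2  3  4  5  6  7  8  9 10 11 12
g(k):  0  0  0  1  1  1  2  2  2  3  3  0  0
The P-positions (g = 0) in 0..12 are 0, 1, 2, 11, 12.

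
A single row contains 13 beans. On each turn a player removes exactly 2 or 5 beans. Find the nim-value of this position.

1

Build the Grundy sequence with g(k) = mex{g(k−s) : s ∈ {2, 5}, s ≤ k}:
g(0) = mex{} = 0
g(1) = mex{} = 0
g(2) = mex{0} = 1
g(3) = mex{0} = 1
g(4) = mex{1} = 0
g(5) = mex{0,1} = 2
g(6) = mex{0} = 1
g(7) = mex{1,2} = 0
g(8) = mex{1} = 0
g(9) = mex{0} = 1
g(10) = mex{0,2} = 1
g(11) = mex{1} = 0
g(12) = mex{0,1} = 2
g(13) = mex{0} = 1
So g(13) = 1.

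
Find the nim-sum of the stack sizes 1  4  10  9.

6

Bitwise XOR of the heap sizes:
  0001  (1)
  0100  (4)
  1010  (10)
  1001  (9)
  ----
  0110  (6)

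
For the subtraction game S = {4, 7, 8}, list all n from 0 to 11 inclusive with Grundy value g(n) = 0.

0, 1, 2, 3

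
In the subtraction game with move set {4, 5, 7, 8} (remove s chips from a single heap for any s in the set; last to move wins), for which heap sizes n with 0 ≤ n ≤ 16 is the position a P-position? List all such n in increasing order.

0, 1, 2, 3, 12, 13, 14, 15

Grundy values for subtraction set {4, 5, 7, 8}:
k:     0  1  2  3  4  5  6  7  8  9 10 11 12 13 14 15 16
g(k):  0  0  0  0  1  1  1  1  2  2  2  2  0  0  0  0  1
The P-positions (g = 0) in 0..16 are 0, 1, 2, 3, 12, 13, 14, 15.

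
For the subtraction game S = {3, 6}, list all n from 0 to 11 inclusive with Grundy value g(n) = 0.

Build the Grundy sequence with g(k) = mex{g(k−s) : s ∈ {3, 6}, s ≤ k}:
g(0) = mex{} = 0
g(1) = mex{} = 0
g(2) = mex{} = 0
g(3) = mex{0} = 1
g(4) = mex{0} = 1
g(5) = mex{0} = 1
g(6) = mex{0,1} = 2
g(7) = mex{0,1} = 2
g(8) = mex{0,1} = 2
g(9) = mex{1,2} = 0
g(10) = mex{1,2} = 0
g(11) = mex{1,2} = 0
The P-positions (g = 0) in 0..11 are 0, 1, 2, 9, 10, 11.

0, 1, 2, 9, 10, 11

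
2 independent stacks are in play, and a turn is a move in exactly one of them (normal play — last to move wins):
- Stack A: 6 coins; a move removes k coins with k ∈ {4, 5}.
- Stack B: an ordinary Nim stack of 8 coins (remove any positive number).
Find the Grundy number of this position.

Build the Grundy sequence for stack A with g(k) = mex{g(k−s) : s ∈ {4, 5}, s ≤ k}:
g(0) = mex{} = 0
g(1) = mex{} = 0
g(2) = mex{} = 0
g(3) = mex{} = 0
g(4) = mex{0} = 1
g(5) = mex{0} = 1
g(6) = mex{0} = 1
So g(6) = 1.
Stack B is a plain Nim stack of size 8, so its Grundy value is 8.
By the Sprague-Grundy theorem, the Grundy value of a sum of independent games is the XOR of the component values.
Combined value = 1 ⊕ 8 = 9.

9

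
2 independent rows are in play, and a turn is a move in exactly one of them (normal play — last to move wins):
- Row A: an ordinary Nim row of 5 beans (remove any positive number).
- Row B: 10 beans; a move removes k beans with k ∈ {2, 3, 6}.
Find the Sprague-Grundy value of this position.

Row A is a plain Nim row of size 5, so its Grundy value is 5.
Grundy values for row B (subtraction set {2, 3, 6}):
k:     0  1  2  3  4  5  6  7  8  9 10
g(k):  0  0  1  1  2  0  3  1  2  0  0
So g(10) = 0.
The value of a disjunctive sum is the nim-sum of the parts.
Combined value = 5 ⊕ 0 = 5.

5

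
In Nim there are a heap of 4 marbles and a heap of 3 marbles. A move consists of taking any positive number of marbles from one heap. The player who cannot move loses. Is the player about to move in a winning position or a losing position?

Winning position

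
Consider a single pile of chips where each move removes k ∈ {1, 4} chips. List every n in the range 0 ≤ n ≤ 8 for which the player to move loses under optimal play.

Build the Grundy sequence with g(k) = mex{g(k−s) : s ∈ {1, 4}, s ≤ k}:
k:     0  1  2  3  4  5  6  7  8
g(k):  0  1  0  1  2  0  1  0  1
The P-positions (g = 0) in 0..8 are 0, 2, 5, 7.

0, 2, 5, 7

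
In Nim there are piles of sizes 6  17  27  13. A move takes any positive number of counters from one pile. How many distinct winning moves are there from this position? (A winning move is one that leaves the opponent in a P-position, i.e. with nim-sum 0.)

Compute the nim-sum pairwise:
6 ⊕ 17 = 23
23 ⊕ 27 = 12
12 ⊕ 13 = 1
The overall nim-sum is X = 1. A pile of size p has a winning move iff p XOR X < p (reduce it to p XOR X).
  6: 6 XOR 1 = 7 ≥ 6 — no move.
  17: 17 XOR 1 = 16 < 17 — winning move (to 16).
  27: 27 XOR 1 = 26 < 27 — winning move (to 26).
  13: 13 XOR 1 = 12 < 13 — winning move (to 12).
That gives 3 winning moves.

3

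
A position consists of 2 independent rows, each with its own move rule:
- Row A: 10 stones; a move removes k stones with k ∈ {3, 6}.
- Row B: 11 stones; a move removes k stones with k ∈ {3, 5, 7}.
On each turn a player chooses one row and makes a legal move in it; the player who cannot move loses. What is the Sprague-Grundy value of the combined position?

0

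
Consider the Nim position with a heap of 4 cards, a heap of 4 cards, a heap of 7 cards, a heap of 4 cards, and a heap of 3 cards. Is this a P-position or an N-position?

P-position

Compute the nim-sum pairwise:
4 ^ 4 = 0
0 ^ 7 = 7
7 ^ 4 = 3
3 ^ 3 = 0
The nim-sum is 0, so this is a P-position: the player to move is in a losing position under optimal play.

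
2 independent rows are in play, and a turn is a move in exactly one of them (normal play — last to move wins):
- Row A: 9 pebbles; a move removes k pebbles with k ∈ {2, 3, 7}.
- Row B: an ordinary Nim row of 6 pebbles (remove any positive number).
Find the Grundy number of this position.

Grundy values for row A (subtraction set {2, 3, 7}):
k:     0  1  2  3  4  5  6  7  8  9
g(k):  0  0  1  1  2  0  0  1  1  2
So g(9) = 2.
Row B is a plain Nim row of size 6, so its Grundy value is 6.
By the Sprague-Grundy theorem, the Grundy value of a sum of independent games is the XOR of the component values.
Combined value = 2 ⊕ 6 = 4.

4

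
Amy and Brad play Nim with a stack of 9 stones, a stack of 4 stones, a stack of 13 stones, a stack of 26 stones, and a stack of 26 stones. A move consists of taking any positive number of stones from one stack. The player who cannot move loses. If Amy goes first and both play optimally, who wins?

Nim-sum: 9 ^ 4 ^ 13 ^ 26 ^ 26 = 0.
The nim-sum is 0, so this is a P-position: the player to move is in a losing position under optimal play; Amy is about to move from it and so loses — Brad wins.

Brad wins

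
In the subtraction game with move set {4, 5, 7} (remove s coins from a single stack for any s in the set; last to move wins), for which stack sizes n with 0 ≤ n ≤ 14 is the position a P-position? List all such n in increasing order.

0, 1, 2, 3, 11, 12, 13, 14

Build the Grundy sequence with g(k) = mex{g(k−s) : s ∈ {4, 5, 7}, s ≤ k}:
k:     0  1  2  3  4  5  6  7  8  9 10 11 12 13 14
g(k):  0  0  0  0  1  1  1  1  2  2  2  0  0  0  0
The P-positions (g = 0) in 0..14 are 0, 1, 2, 3, 11, 12, 13, 14.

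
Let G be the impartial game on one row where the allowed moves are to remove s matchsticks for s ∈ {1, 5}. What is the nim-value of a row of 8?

Build the Grundy sequence with g(k) = mex{g(k−s) : s ∈ {1, 5}, s ≤ k}:
g(0) = mex{} = 0
g(1) = mex{0} = 1
g(2) = mex{1} = 0
g(3) = mex{0} = 1
g(4) = mex{1} = 0
g(5) = mex{0} = 1
g(6) = mex{1} = 0
g(7) = mex{0} = 1
g(8) = mex{1} = 0
So g(8) = 0.

0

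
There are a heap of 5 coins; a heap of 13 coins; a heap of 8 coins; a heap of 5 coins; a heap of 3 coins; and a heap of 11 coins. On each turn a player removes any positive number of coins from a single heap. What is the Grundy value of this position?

Write each in binary and XOR column by column:
  0101  (5)
  1101  (13)
  1000  (8)
  0101  (5)
  0011  (3)
  1011  (11)
  ----
  1101  (13)

13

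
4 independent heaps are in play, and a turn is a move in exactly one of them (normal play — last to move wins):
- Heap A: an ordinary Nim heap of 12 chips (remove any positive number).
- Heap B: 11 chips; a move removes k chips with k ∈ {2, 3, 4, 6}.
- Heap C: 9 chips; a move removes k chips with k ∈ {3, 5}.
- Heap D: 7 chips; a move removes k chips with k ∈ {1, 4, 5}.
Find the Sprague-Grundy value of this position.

Heap A is a plain Nim heap of size 12, so its Grundy value is 12.
For heap B, compute g(0), g(1), … with moves {2, 3, 4, 6}:
k:     0  1  2  3  4  5  6  7  8  9 10 11
g(k):  0  0  1  1  2  2  3  3  0  0  1  1
So g(11) = 1.
For heap C, compute g(0), g(1), … with moves {3, 5}:
g(0) = mex{} = 0
g(1) = mex{} = 0
g(2) = mex{} = 0
g(3) = mex{0} = 1
g(4) = mex{0} = 1
g(5) = mex{0} = 1
g(6) = mex{0,1} = 2
g(7) = mex{0,1} = 2
g(8) = mex{1} = 0
g(9) = mex{1,2} = 0
So g(9) = 0.
Grundy values for heap D (subtraction set {1, 4, 5}):
g(0) = mex{} = 0
g(1) = mex{0} = 1
g(2) = mex{1} = 0
g(3) = mex{0} = 1
g(4) = mex{0,1} = 2
g(5) = mex{0,1,2} = 3
g(6) = mex{0,1,3} = 2
g(7) = mex{0,1,2} = 3
So g(7) = 3.
The value of a disjunctive sum is the nim-sum of the parts.
Combined value = 12 XOR 1 XOR 0 XOR 3 = 14.

14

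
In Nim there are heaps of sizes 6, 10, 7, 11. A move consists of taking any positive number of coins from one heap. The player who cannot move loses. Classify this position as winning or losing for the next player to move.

Losing position

Write each in binary and XOR column by column:
  0110  (6)
  1010  (10)
  0111  (7)
  1011  (11)
  ----
  0000  (0)
The nim-sum is 0, so this is a P-position: the player to move is in a losing position under optimal play.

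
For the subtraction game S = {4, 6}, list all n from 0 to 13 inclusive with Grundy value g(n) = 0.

Compute g(0), g(1), … for moves {4, 6}:
k:     0  1  2  3  4  5  6  7  8  9 10 11 12 13
g(k):  0  0  0  0  1  1  1  1  2  2  0  0  0  0
The P-positions (g = 0) in 0..13 are 0, 1, 2, 3, 10, 11, 12, 13.

0, 1, 2, 3, 10, 11, 12, 13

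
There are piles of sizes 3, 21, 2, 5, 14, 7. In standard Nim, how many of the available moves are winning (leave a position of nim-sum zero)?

Bitwise XOR of the heap sizes:
  00011  (3)
  10101  (21)
  00010  (2)
  00101  (5)
  01110  (14)
  00111  (7)
  -----
  11000  (24)
The overall nim-sum is X = 24. A pile of size p has a winning move iff p XOR X < p (reduce it to p XOR X).
  3: 3 XOR 24 = 27 ≥ 3 — no move.
  21: 21 XOR 24 = 13 < 21 — winning move (to 13).
  2: 2 XOR 24 = 26 ≥ 2 — no move.
  5: 5 XOR 24 = 29 ≥ 5 — no move.
  14: 14 XOR 24 = 22 ≥ 14 — no move.
  7: 7 XOR 24 = 31 ≥ 7 — no move.
That gives 1 winning move.

1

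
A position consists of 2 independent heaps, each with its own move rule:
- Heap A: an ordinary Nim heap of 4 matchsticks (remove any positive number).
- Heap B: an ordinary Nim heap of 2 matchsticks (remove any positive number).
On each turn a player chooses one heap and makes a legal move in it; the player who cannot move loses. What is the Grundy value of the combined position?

Heap A is a plain Nim heap of size 4, so its Grundy value is 4.
Heap B is a plain Nim heap of size 2, so its Grundy value is 2.
The value of a disjunctive sum is the nim-sum of the parts.
Combined value = 4 ⊕ 2 = 6.

6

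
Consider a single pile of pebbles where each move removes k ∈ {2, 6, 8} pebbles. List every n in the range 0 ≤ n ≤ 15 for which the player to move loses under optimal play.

Grundy values for subtraction set {2, 6, 8}:
k:     0  1  2  3  4  5  6  7  8  9 10 11 12 13 14 15
g(k):  0  0  1  1  0  0  1  1  2  2  3  3  2  2  0  0
The P-positions (g = 0) in 0..15 are 0, 1, 4, 5, 14, 15.

0, 1, 4, 5, 14, 15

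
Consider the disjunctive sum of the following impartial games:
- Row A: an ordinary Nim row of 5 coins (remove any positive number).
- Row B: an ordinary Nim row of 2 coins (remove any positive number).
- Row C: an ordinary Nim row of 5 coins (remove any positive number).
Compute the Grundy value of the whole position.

Row A is a plain Nim row of size 5, so its Grundy value is 5.
Row B is a plain Nim row of size 2, so its Grundy value is 2.
Row C is a plain Nim row of size 5, so its Grundy value is 5.
The value of a disjunctive sum is the nim-sum of the parts.
Combined value = 5 XOR 2 XOR 5 = 2.

2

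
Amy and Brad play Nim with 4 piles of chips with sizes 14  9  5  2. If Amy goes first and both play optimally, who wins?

Compute the nim-sum pairwise:
14 ^ 9 = 7
7 ^ 5 = 2
2 ^ 2 = 0
The nim-sum is 0, so this is a P-position: the player to move is in a losing position under optimal play; Amy is about to move from it and so loses — Brad wins.

Brad wins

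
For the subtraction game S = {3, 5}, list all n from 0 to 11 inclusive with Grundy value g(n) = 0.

0, 1, 2, 8, 9, 10

Grundy values for subtraction set {3, 5}:
k:     0  1  2  3  4  5  6  7  8  9 10 11
g(k):  0  0  0  1  1  1  2  2  0  0  0  1
The P-positions (g = 0) in 0..11 are 0, 1, 2, 8, 9, 10.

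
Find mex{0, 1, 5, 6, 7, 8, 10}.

2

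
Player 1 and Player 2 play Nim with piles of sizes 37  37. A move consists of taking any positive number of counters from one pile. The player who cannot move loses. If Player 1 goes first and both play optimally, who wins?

Player 2 wins

In binary:
  100101  (37)
  100101  (37)
  ------
  000000  (0)
The nim-sum is 0, so this is a P-position: the player to move is in a losing position under optimal play; Player 1 is about to move from it and so loses — Player 2 wins.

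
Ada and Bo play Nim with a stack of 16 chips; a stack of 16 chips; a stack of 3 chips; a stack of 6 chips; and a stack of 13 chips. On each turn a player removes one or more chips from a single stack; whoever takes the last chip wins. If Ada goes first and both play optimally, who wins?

Ada wins

Compute the nim-sum pairwise:
16 ^ 16 = 0
0 ^ 3 = 3
3 ^ 6 = 5
5 ^ 13 = 8
The nim-sum is 8 ≠ 0, so this is an N-position: the player to move can win; Ada has a winning move.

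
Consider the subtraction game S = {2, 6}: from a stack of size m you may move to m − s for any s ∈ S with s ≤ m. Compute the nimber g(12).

0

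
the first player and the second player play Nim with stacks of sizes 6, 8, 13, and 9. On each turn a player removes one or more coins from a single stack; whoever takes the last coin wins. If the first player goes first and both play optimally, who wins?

Write each in binary and XOR column by column:
  0110  (6)
  1000  (8)
  1101  (13)
  1001  (9)
  ----
  1010  (10)
The nim-sum is 10 ≠ 0, so this is an N-position: the player to move can win; the first player has a winning move.

the first player wins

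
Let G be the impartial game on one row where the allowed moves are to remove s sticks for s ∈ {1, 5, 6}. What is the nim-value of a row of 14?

1

Build the Grundy sequence with g(k) = mex{g(k−s) : s ∈ {1, 5, 6}, s ≤ k}:
g(0) = mex{} = 0
g(1) = mex{0} = 1
g(2) = mex{1} = 0
g(3) = mex{0} = 1
g(4) = mex{1} = 0
g(5) = mex{0} = 1
g(6) = mex{0,1} = 2
g(7) = mex{0,1,2} = 3
g(8) = mex{0,1,3} = 2
g(9) = mex{0,1,2} = 3
g(10) = mex{0,1,3} = 2
g(11) = mex{1,2} = 0
g(12) = mex{0,2,3} = 1
g(13) = mex{1,2,3} = 0
g(14) = mex{0,2,3} = 1
So g(14) = 1.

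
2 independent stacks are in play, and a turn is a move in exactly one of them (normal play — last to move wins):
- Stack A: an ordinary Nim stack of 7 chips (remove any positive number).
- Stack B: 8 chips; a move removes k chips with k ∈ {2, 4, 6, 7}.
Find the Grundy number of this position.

Stack A is a plain Nim stack of size 7, so its Grundy value is 7.
Build the Grundy sequence for stack B with g(k) = mex{g(k−s) : s ∈ {2, 4, 6, 7}, s ≤ k}:
g(0) = mex{} = 0
g(1) = mex{} = 0
g(2) = mex{0} = 1
g(3) = mex{0} = 1
g(4) = mex{0,1} = 2
g(5) = mex{0,1} = 2
g(6) = mex{0,1,2} = 3
g(7) = mex{0,1,2} = 3
g(8) = mex{0,1,2,3} = 4
So g(8) = 4.
The value of a disjunctive sum is the nim-sum of the parts.
Combined value = 7 ⊕ 4 = 3.

3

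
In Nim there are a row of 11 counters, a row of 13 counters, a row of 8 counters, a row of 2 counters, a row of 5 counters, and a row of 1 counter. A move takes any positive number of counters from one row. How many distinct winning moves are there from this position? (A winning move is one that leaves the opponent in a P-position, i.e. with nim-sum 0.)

3

Compute the nim-sum pairwise:
11 XOR 13 = 6
6 XOR 8 = 14
14 XOR 2 = 12
12 XOR 5 = 9
9 XOR 1 = 8
The overall nim-sum is X = 8. A row of size p has a winning move iff p XOR X < p (reduce it to p XOR X).
  11: 11 XOR 8 = 3 < 11 — winning move (to 3).
  13: 13 XOR 8 = 5 < 13 — winning move (to 5).
  8: 8 XOR 8 = 0 < 8 — winning move (to 0).
  2: 2 XOR 8 = 10 ≥ 2 — no move.
  5: 5 XOR 8 = 13 ≥ 5 — no move.
  1: 1 XOR 8 = 9 ≥ 1 — no move.
That gives 3 winning moves.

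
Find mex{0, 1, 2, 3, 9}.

The values 0, 1, 2, 3 are all present; 4 is the first non-negative integer missing from the set.

4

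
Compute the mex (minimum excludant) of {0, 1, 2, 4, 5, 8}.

The values 0, 1, 2 are all present; 3 is the first non-negative integer missing from the set.

3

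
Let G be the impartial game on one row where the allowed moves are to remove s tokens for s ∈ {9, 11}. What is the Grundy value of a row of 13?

Build the Grundy sequence with g(k) = mex{g(k−s) : s ∈ {9, 11}, s ≤ k}:
k:     0  1  2  3  4  5  6  7  8  9 10 11 12 13
g(k):  0  0  0  0  0  0  0  0  0  1  1  1  1  1
So g(13) = 1.

1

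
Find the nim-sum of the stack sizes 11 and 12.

7

Nim-sum: 11 ^ 12 = 7.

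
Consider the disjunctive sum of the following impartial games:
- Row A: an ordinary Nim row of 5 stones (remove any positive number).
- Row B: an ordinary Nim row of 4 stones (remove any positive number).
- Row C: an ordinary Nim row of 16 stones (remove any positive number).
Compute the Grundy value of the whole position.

Row A is a plain Nim row of size 5, so its Grundy value is 5.
Row B is a plain Nim row of size 4, so its Grundy value is 4.
Row C is a plain Nim row of size 16, so its Grundy value is 16.
By the Sprague-Grundy theorem, the Grundy value of a sum of independent games is the XOR of the component values.
Combined value = 5 ⊕ 4 ⊕ 16 = 17.

17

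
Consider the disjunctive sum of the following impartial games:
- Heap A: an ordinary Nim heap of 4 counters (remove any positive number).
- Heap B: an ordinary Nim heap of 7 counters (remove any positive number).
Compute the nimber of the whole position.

Heap A is a plain Nim heap of size 4, so its Grundy value is 4.
Heap B is a plain Nim heap of size 7, so its Grundy value is 7.
By the Sprague-Grundy theorem, the Grundy value of a sum of independent games is the XOR of the component values.
Combined value = 4 ⊕ 7 = 3.

3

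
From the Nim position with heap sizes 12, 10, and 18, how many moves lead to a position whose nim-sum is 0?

Compute the nim-sum pairwise:
12 ^ 10 = 6
6 ^ 18 = 20
The overall nim-sum is X = 20. A heap of size p has a winning move iff p XOR X < p (reduce it to p XOR X).
  12: 12 XOR 20 = 24 ≥ 12 — no move.
  10: 10 XOR 20 = 30 ≥ 10 — no move.
  18: 18 XOR 20 = 6 < 18 — winning move (to 6).
That gives 1 winning move.

1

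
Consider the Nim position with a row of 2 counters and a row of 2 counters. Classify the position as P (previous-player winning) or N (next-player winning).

Nim-sum: 2 XOR 2 = 0.
The nim-sum is 0, so this is a P-position: the player to move is in a losing position under optimal play.

P-position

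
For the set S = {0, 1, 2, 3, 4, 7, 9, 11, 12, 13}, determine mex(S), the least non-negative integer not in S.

5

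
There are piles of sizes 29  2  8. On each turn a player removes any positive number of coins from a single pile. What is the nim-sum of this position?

23

Nim-sum: 29 ⊕ 2 ⊕ 8 = 23.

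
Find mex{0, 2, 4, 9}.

0 is in the set but 1 is not, so the mex is 1.

1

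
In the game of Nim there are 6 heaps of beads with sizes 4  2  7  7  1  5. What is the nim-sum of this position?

2

Compute the nim-sum pairwise:
4 XOR 2 = 6
6 XOR 7 = 1
1 XOR 7 = 6
6 XOR 1 = 7
7 XOR 5 = 2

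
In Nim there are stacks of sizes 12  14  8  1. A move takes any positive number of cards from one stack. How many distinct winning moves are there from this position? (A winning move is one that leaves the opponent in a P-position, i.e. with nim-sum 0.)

3

Nim-sum: 12 ⊕ 14 ⊕ 8 ⊕ 1 = 11.
The overall nim-sum is X = 11. A stack of size p has a winning move iff p XOR X < p (reduce it to p XOR X).
  12: 12 XOR 11 = 7 < 12 — winning move (to 7).
  14: 14 XOR 11 = 5 < 14 — winning move (to 5).
  8: 8 XOR 11 = 3 < 8 — winning move (to 3).
  1: 1 XOR 11 = 10 ≥ 1 — no move.
That gives 3 winning moves.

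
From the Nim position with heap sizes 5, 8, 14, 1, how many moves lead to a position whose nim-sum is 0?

Compute the nim-sum pairwise:
5 ⊕ 8 = 13
13 ⊕ 14 = 3
3 ⊕ 1 = 2
The overall nim-sum is X = 2. A heap of size p has a winning move iff p XOR X < p (reduce it to p XOR X).
  5: 5 XOR 2 = 7 ≥ 5 — no move.
  8: 8 XOR 2 = 10 ≥ 8 — no move.
  14: 14 XOR 2 = 12 < 14 — winning move (to 12).
  1: 1 XOR 2 = 3 ≥ 1 — no move.
That gives 1 winning move.

1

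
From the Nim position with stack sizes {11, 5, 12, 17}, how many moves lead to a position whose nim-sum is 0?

1

Compute the nim-sum pairwise:
11 ^ 5 = 14
14 ^ 12 = 2
2 ^ 17 = 19
The overall nim-sum is X = 19. A stack of size p has a winning move iff p XOR X < p (reduce it to p XOR X).
  11: 11 XOR 19 = 24 ≥ 11 — no move.
  5: 5 XOR 19 = 22 ≥ 5 — no move.
  12: 12 XOR 19 = 31 ≥ 12 — no move.
  17: 17 XOR 19 = 2 < 17 — winning move (to 2).
That gives 1 winning move.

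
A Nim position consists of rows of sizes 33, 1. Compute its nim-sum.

32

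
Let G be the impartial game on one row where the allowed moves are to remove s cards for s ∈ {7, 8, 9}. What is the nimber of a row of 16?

0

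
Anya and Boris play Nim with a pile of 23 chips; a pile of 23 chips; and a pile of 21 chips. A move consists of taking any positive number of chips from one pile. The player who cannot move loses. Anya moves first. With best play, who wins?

Anya wins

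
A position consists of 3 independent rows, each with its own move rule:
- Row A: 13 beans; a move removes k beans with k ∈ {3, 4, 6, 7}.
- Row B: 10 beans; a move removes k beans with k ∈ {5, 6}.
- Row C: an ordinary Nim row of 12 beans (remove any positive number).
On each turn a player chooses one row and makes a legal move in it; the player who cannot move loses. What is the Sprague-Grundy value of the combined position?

15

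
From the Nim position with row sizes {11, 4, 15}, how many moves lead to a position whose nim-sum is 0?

0

Compute the nim-sum pairwise:
11 ^ 4 = 15
15 ^ 15 = 0
The nim-sum is already 0, so every move leaves a nonzero nim-sum — there are no winning moves.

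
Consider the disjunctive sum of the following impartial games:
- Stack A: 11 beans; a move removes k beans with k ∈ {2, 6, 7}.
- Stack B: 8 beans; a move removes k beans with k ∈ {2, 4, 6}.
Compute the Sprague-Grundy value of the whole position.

Build the Grundy sequence for stack A with g(k) = mex{g(k−s) : s ∈ {2, 6, 7}, s ≤ k}:
g(0) = mex{} = 0
g(1) = mex{} = 0
g(2) = mex{0} = 1
g(3) = mex{0} = 1
g(4) = mex{1} = 0
g(5) = mex{1} = 0
g(6) = mex{0} = 1
g(7) = mex{0} = 1
g(8) = mex{0,1} = 2
g(9) = mex{1} = 0
g(10) = mex{0,1,2} = 3
g(11) = mex{0} = 1
So g(11) = 1.
For stack B, compute g(0), g(1), … with moves {2, 4, 6}:
k:     0  1  2  3  4  5  6  7  8
g(k):  0  0  1  1  2  2  3  3  0
So g(8) = 0.
By the Sprague-Grundy theorem, the Grundy value of a sum of independent games is the XOR of the component values.
Combined value = 1 ⊕ 0 = 1.

1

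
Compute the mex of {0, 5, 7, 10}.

0 is in the set but 1 is not, so the mex is 1.

1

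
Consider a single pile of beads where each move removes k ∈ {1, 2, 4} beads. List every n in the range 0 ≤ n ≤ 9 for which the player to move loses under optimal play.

0, 3, 6, 9

Build the Grundy sequence with g(k) = mex{g(k−s) : s ∈ {1, 2, 4}, s ≤ k}:
g(0) = mex{} = 0
g(1) = mex{0} = 1
g(2) = mex{0,1} = 2
g(3) = mex{1,2} = 0
g(4) = mex{0,2} = 1
g(5) = mex{0,1} = 2
g(6) = mex{1,2} = 0
g(7) = mex{0,2} = 1
g(8) = mex{0,1} = 2
g(9) = mex{1,2} = 0
The P-positions (g = 0) in 0..9 are 0, 3, 6, 9.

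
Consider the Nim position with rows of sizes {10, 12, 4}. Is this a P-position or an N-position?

N-position

Nim-sum: 10 XOR 12 XOR 4 = 2.
The nim-sum is 2 ≠ 0, so this is an N-position: the player to move can win.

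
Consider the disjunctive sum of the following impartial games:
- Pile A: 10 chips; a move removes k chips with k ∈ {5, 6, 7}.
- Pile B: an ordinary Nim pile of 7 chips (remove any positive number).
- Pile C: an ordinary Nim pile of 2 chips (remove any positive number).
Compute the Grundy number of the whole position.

7

Build the Grundy sequence for pile A with g(k) = mex{g(k−s) : s ∈ {5, 6, 7}, s ≤ k}:
k:     0  1  2  3  4  5  6  7  8  9 10
g(k):  0  0  0  0  0  1  1  1  1  1  2
So g(10) = 2.
Pile B is a plain Nim pile of size 7, so its Grundy value is 7.
Pile C is a plain Nim pile of size 2, so its Grundy value is 2.
The value of a disjunctive sum is the nim-sum of the parts.
Combined value = 2 XOR 7 XOR 2 = 7.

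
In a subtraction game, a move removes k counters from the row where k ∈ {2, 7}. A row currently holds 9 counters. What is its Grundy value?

Build the Grundy sequence with g(k) = mex{g(k−s) : s ∈ {2, 7}, s ≤ k}:
k:     0  1  2  3  4  5  6  7  8  9
g(k):  0  0  1  1  0  0  1  1  2  0
So g(9) = 0.

0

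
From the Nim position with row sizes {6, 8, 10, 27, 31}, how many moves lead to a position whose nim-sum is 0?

0

Compute the nim-sum pairwise:
6 ^ 8 = 14
14 ^ 10 = 4
4 ^ 27 = 31
31 ^ 31 = 0
The nim-sum is already 0, so every move leaves a nonzero nim-sum — there are no winning moves.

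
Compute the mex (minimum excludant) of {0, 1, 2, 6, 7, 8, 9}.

The values 0, 1, 2 are all present; 3 is the first non-negative integer missing from the set.

3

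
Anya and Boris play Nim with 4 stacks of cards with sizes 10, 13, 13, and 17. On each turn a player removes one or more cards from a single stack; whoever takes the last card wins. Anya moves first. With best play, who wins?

Anya wins

Nim-sum: 10 ⊕ 13 ⊕ 13 ⊕ 17 = 27.
The nim-sum is 27 ≠ 0, so this is an N-position: the player to move can win; Anya has a winning move.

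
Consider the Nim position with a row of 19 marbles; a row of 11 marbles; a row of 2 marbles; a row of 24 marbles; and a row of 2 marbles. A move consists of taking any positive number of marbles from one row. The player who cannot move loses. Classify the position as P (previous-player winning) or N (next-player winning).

Compute the nim-sum pairwise:
19 ^ 11 = 24
24 ^ 2 = 26
26 ^ 24 = 2
2 ^ 2 = 0
The nim-sum is 0, so this is a P-position: the player to move is in a losing position under optimal play.

P-position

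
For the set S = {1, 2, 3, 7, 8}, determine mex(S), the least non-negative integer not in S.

0 is not in the set, so the mex is 0.

0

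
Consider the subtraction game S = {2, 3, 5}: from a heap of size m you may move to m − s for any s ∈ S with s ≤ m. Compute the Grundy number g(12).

2

Compute g(0), g(1), … for moves {2, 3, 5}:
g(0) = mex{} = 0
g(1) = mex{} = 0
g(2) = mex{0} = 1
g(3) = mex{0} = 1
g(4) = mex{0,1} = 2
g(5) = mex{0,1} = 2
g(6) = mex{0,1,2} = 3
g(7) = mex{1,2} = 0
g(8) = mex{1,2,3} = 0
g(9) = mex{0,2,3} = 1
g(10) = mex{0,2} = 1
g(11) = mex{0,1,3} = 2
g(12) = mex{0,1} = 2
So g(12) = 2.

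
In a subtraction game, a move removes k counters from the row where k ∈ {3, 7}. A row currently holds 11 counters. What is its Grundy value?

0

Grundy values for subtraction set {3, 7}:
g(0) = mex{} = 0
g(1) = mex{} = 0
g(2) = mex{} = 0
g(3) = mex{0} = 1
g(4) = mex{0} = 1
g(5) = mex{0} = 1
g(6) = mex{1} = 0
g(7) = mex{0,1} = 2
g(8) = mex{0,1} = 2
g(9) = mex{0} = 1
g(10) = mex{1,2} = 0
g(11) = mex{1,2} = 0
So g(11) = 0.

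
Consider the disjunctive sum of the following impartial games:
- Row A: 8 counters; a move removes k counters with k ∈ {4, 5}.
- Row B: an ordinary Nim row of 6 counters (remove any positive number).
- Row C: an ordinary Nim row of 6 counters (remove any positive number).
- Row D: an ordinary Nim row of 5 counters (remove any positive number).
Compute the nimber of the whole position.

For row A, compute g(0), g(1), … with moves {4, 5}:
g(0) = mex{} = 0
g(1) = mex{} = 0
g(2) = mex{} = 0
g(3) = mex{} = 0
g(4) = mex{0} = 1
g(5) = mex{0} = 1
g(6) = mex{0} = 1
g(7) = mex{0} = 1
g(8) = mex{0,1} = 2
So g(8) = 2.
Row B is a plain Nim row of size 6, so its Grundy value is 6.
Row C is a plain Nim row of size 6, so its Grundy value is 6.
Row D is a plain Nim row of size 5, so its Grundy value is 5.
By the Sprague-Grundy theorem, the Grundy value of a sum of independent games is the XOR of the component values.
Combined value = 2 ⊕ 6 ⊕ 6 ⊕ 5 = 7.

7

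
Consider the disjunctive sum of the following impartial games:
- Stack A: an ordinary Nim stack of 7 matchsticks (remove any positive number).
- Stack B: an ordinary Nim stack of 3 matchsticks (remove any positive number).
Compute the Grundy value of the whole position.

Stack A is a plain Nim stack of size 7, so its Grundy value is 7.
Stack B is a plain Nim stack of size 3, so its Grundy value is 3.
By the Sprague-Grundy theorem, the Grundy value of a sum of independent games is the XOR of the component values.
Combined value = 7 XOR 3 = 4.

4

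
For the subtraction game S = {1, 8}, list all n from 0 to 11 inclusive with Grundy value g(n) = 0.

0, 2, 4, 6, 9, 11

Compute g(0), g(1), … for moves {1, 8}:
g(0) = mex{} = 0
g(1) = mex{0} = 1
g(2) = mex{1} = 0
g(3) = mex{0} = 1
g(4) = mex{1} = 0
g(5) = mex{0} = 1
g(6) = mex{1} = 0
g(7) = mex{0} = 1
g(8) = mex{0,1} = 2
g(9) = mex{1,2} = 0
g(10) = mex{0} = 1
g(11) = mex{1} = 0
The P-positions (g = 0) in 0..11 are 0, 2, 4, 6, 9, 11.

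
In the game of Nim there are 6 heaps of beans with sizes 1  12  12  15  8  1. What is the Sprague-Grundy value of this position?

7

In binary:
  0001  (1)
  1100  (12)
  1100  (12)
  1111  (15)
  1000  (8)
  0001  (1)
  ----
  0111  (7)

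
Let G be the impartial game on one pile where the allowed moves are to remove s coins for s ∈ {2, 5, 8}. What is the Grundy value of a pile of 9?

1

Compute g(0), g(1), … for moves {2, 5, 8}:
g(0) = mex{} = 0
g(1) = mex{} = 0
g(2) = mex{0} = 1
g(3) = mex{0} = 1
g(4) = mex{1} = 0
g(5) = mex{0,1} = 2
g(6) = mex{0} = 1
g(7) = mex{1,2} = 0
g(8) = mex{0,1} = 2
g(9) = mex{0} = 1
So g(9) = 1.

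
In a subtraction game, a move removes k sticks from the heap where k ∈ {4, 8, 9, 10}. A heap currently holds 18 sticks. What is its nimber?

Compute g(0), g(1), … for moves {4, 8, 9, 10}:
k:     0  1  2  3  4  5  6  7  8  9 10 11 12 13 14 15 16 17 18
g(k):  0  0  0  0  1  1  1  1  2  2  2  2  3  3  0  0  0  0  1
So g(18) = 1.

1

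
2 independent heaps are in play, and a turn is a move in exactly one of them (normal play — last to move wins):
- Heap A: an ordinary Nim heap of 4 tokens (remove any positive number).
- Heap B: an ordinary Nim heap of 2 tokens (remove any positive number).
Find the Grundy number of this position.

Heap A is a plain Nim heap of size 4, so its Grundy value is 4.
Heap B is a plain Nim heap of size 2, so its Grundy value is 2.
The value of a disjunctive sum is the nim-sum of the parts.
Combined value = 4 ⊕ 2 = 6.

6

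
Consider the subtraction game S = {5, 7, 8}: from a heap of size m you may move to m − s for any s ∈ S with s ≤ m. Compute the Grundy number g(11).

Build the Grundy sequence with g(k) = mex{g(k−s) : s ∈ {5, 7, 8}, s ≤ k}:
k:     0  1  2  3  4  5  6  7  8  9 10 11
g(k):  0  0  0  0  0  1  1  1  1  1  2  2
So g(11) = 2.

2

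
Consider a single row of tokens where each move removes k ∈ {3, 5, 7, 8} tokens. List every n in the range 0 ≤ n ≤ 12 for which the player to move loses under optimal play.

0, 1, 2, 11, 12

Compute g(0), g(1), … for moves {3, 5, 7, 8}:
k:     0  1  2  3  4  5  6  7  8  9 10 11 12
g(k):  0  0  0  1  1  1  2  2  2  3  3  0  0
The P-positions (g = 0) in 0..12 are 0, 1, 2, 11, 12.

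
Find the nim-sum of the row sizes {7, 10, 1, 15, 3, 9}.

9

Compute the nim-sum pairwise:
7 ⊕ 10 = 13
13 ⊕ 1 = 12
12 ⊕ 15 = 3
3 ⊕ 3 = 0
0 ⊕ 9 = 9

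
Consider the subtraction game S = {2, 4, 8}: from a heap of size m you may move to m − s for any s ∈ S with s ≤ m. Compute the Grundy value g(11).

Compute g(0), g(1), … for moves {2, 4, 8}:
k:     0  1  2  3  4  5  6  7  8  9 10 11
g(k):  0  0  1  1  2  2  0  0  1  1  2  2
So g(11) = 2.

2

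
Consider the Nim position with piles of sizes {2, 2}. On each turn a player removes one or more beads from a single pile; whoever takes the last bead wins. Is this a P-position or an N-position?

Compute the nim-sum pairwise:
2 ⊕ 2 = 0
The nim-sum is 0, so this is a P-position: the player to move is in a losing position under optimal play.

P-position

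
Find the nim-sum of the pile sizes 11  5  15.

Nim-sum: 11 ⊕ 5 ⊕ 15 = 1.

1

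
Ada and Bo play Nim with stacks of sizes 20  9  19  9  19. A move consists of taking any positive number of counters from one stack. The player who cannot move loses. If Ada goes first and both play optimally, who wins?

Ada wins

Write each in binary and XOR column by column:
  10100  (20)
  01001  (9)
  10011  (19)
  01001  (9)
  10011  (19)
  -----
  10100  (20)
The nim-sum is 20 ≠ 0, so this is an N-position: the player to move can win; Ada has a winning move.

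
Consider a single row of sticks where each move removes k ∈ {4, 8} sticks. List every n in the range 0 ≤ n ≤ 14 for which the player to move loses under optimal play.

Grundy values for subtraction set {4, 8}:
k:     0  1  2  3  4  5  6  7  8  9 10 11 12 13 14
g(k):  0  0  0  0  1  1  1  1  2  2  2  2  0  0  0
The P-positions (g = 0) in 0..14 are 0, 1, 2, 3, 12, 13, 14.

0, 1, 2, 3, 12, 13, 14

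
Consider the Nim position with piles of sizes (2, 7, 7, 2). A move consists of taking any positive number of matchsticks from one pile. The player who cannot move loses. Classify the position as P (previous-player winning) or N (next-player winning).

In binary:
  010  (2)
  111  (7)
  111  (7)
  010  (2)
  ---
  000  (0)
The nim-sum is 0, so this is a P-position: the player to move is in a losing position under optimal play.

P-position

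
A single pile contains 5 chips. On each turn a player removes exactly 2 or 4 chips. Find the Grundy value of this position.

Compute g(0), g(1), … for moves {2, 4}:
k:     0  1  2  3  4  5
g(k):  0  0  1  1  2  2
So g(5) = 2.

2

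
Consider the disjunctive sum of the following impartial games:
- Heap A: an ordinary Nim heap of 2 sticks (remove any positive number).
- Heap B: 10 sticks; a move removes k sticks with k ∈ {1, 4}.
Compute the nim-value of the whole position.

Heap A is a plain Nim heap of size 2, so its Grundy value is 2.
Grundy values for heap B (subtraction set {1, 4}):
g(0) = mex{} = 0
g(1) = mex{0} = 1
g(2) = mex{1} = 0
g(3) = mex{0} = 1
g(4) = mex{0,1} = 2
g(5) = mex{1,2} = 0
g(6) = mex{0} = 1
g(7) = mex{1} = 0
g(8) = mex{0,2} = 1
g(9) = mex{0,1} = 2
g(10) = mex{1,2} = 0
So g(10) = 0.
The value of a disjunctive sum is the nim-sum of the parts.
Combined value = 2 ⊕ 0 = 2.

2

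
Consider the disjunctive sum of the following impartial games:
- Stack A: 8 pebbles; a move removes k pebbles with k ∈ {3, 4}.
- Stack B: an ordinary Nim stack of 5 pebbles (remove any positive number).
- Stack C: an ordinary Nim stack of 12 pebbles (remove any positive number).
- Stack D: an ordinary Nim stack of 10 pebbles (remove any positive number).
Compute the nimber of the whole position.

For stack A, compute g(0), g(1), … with moves {3, 4}:
k:     0  1  2  3  4  5  6  7  8
g(k):  0  0  0  1  1  1  2  0  0
So g(8) = 0.
Stack B is a plain Nim stack of size 5, so its Grundy value is 5.
Stack C is a plain Nim stack of size 12, so its Grundy value is 12.
Stack D is a plain Nim stack of size 10, so its Grundy value is 10.
By the Sprague-Grundy theorem, the Grundy value of a sum of independent games is the XOR of the component values.
Combined value = 0 ⊕ 5 ⊕ 12 ⊕ 10 = 3.

3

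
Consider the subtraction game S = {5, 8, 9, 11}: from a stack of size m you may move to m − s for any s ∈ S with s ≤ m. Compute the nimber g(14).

2

Grundy values for subtraction set {5, 8, 9, 11}:
g(0) = mex{} = 0
g(1) = mex{} = 0
g(2) = mex{} = 0
g(3) = mex{} = 0
g(4) = mex{} = 0
g(5) = mex{0} = 1
g(6) = mex{0} = 1
g(7) = mex{0} = 1
g(8) = mex{0} = 1
g(9) = mex{0} = 1
g(10) = mex{0,1} = 2
g(11) = mex{0,1} = 2
g(12) = mex{0,1} = 2
g(13) = mex{0,1} = 2
g(14) = mex{0,1} = 2
So g(14) = 2.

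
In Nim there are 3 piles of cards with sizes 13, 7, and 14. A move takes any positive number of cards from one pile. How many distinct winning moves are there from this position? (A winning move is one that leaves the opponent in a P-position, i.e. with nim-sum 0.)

3

Nim-sum: 13 XOR 7 XOR 14 = 4.
The overall nim-sum is X = 4. A pile of size p has a winning move iff p XOR X < p (reduce it to p XOR X).
  13: 13 XOR 4 = 9 < 13 — winning move (to 9).
  7: 7 XOR 4 = 3 < 7 — winning move (to 3).
  14: 14 XOR 4 = 10 < 14 — winning move (to 10).
That gives 3 winning moves.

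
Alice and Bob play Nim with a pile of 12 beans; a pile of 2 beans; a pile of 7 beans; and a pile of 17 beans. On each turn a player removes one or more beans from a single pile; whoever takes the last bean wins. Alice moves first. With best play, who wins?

In binary:
  01100  (12)
  00010  (2)
  00111  (7)
  10001  (17)
  -----
  11000  (24)
The nim-sum is 24 ≠ 0, so this is an N-position: the player to move can win; Alice has a winning move.

Alice wins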